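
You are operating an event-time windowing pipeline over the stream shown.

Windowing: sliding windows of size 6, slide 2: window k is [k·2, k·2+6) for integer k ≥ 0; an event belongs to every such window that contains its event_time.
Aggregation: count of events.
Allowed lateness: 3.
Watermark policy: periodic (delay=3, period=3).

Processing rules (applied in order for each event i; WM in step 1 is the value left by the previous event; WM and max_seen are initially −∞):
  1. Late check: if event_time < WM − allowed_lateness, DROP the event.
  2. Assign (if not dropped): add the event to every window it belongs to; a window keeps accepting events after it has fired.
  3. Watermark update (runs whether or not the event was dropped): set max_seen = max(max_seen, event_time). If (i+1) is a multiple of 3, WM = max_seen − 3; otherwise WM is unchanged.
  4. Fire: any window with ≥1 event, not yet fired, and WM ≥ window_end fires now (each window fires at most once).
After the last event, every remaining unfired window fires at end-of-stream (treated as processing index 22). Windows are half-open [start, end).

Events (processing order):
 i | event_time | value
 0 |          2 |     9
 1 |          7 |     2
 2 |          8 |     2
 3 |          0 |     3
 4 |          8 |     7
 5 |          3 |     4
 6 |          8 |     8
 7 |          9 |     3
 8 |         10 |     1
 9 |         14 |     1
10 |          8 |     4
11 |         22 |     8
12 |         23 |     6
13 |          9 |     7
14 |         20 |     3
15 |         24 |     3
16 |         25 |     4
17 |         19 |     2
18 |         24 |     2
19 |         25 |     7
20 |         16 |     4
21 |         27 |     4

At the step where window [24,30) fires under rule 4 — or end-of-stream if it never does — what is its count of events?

5

i=0 t=2 v=9: → [2,8),[0,6); WM=−∞
i=1 t=7 v=2: → [6,12),[4,10),[2,8); WM=−∞
i=2 t=8 v=2: → [8,14),[6,12),[4,10); WM=5
i=3 t=0 v=3: DROP (t<5-3); WM=5
i=4 t=8 v=7: → [8,14),[6,12),[4,10); WM=5
i=5 t=3 v=4: → [2,8),[0,6); WM=5
i=6 t=8 v=8: → [8,14),[6,12),[4,10); WM=5
i=7 t=9 v=3: → [8,14),[6,12),[4,10); WM=5
i=8 t=10 v=1: → [10,16),[8,14),[6,12); WM=7; [0,6) fires=2
i=9 t=14 v=1: → [14,20),[12,18),[10,16); WM=7
i=10 t=8 v=4: → [8,14),[6,12),[4,10); WM=7
i=11 t=22 v=8: → [22,28),[20,26),[18,24); WM=19; [2,8) fires=3 [4,10) fires=6 [6,12) fires=7 [8,14) fires=6 [10,16) fires=2 [12,18) fires=1
i=12 t=23 v=6: → [22,28),[20,26),[18,24); WM=19
i=13 t=9 v=7: DROP (t<19-3); WM=19
i=14 t=20 v=3: → [20,26),[18,24),[16,22); WM=20; [14,20) fires=1
i=15 t=24 v=3: → [24,30),[22,28),[20,26); WM=20
i=16 t=25 v=4: → [24,30),[22,28),[20,26); WM=20
i=17 t=19 v=2: → [18,24),[16,22),[14,20); WM=22; [16,22) fires=2
i=18 t=24 v=2: → [24,30),[22,28),[20,26); WM=22
i=19 t=25 v=7: → [24,30),[22,28),[20,26); WM=22
i=20 t=16 v=4: DROP (t<22-3); WM=22
i=21 t=27 v=4: → [26,32),[24,30),[22,28); WM=22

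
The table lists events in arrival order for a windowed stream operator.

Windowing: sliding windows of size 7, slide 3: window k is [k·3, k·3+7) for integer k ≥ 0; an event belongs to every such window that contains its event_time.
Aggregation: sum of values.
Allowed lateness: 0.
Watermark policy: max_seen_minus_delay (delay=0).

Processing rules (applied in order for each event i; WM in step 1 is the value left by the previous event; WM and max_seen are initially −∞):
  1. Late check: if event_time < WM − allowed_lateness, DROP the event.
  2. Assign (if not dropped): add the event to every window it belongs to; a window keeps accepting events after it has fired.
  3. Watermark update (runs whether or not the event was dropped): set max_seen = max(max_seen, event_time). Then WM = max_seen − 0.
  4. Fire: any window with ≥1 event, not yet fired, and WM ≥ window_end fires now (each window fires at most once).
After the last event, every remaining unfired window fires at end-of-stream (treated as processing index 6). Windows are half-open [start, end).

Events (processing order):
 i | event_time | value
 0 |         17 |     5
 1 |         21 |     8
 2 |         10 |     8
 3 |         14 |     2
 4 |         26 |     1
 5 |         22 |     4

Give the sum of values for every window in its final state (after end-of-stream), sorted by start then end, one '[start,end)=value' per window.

[12,19)=5 [15,22)=13 [18,25)=8 [21,28)=9 [24,31)=1

i=0 t=17 v=5: → [15,22),[12,19); WM=17
i=1 t=21 v=8: → [21,28),[18,25),[15,22); WM=21; [12,19) fires=5
i=2 t=10 v=8: DROP (t<21-0); WM=21
i=3 t=14 v=2: DROP (t<21-0); WM=21
i=4 t=26 v=1: → [24,31),[21,28); WM=26; [15,22) fires=13 [18,25) fires=8
i=5 t=22 v=4: DROP (t<26-0); WM=26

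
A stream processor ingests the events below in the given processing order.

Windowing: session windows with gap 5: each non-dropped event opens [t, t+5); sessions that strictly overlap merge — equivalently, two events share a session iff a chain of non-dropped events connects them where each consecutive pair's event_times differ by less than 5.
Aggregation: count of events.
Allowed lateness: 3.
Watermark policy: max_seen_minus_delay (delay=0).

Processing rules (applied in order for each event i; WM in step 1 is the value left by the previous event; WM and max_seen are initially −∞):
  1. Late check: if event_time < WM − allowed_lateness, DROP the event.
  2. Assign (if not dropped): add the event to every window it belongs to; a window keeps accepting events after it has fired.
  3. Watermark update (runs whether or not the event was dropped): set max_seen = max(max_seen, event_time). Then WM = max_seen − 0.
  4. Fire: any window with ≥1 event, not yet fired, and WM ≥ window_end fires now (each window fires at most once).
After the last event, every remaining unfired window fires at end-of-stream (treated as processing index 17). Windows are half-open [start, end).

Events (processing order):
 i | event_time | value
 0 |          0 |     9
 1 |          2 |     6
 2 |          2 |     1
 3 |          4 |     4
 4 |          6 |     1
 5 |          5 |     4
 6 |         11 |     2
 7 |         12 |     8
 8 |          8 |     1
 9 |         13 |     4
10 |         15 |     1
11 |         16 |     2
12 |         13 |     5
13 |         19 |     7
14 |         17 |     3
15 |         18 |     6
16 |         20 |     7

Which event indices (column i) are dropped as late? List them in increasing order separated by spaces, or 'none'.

8

i=0 t=0 v=9: → [0,5); WM=0
i=1 t=2 v=6: → [0,7); WM=2
i=2 t=2 v=1: → [0,7); WM=2
i=3 t=4 v=4: → [0,9); WM=4
i=4 t=6 v=1: → [0,11); WM=6
i=5 t=5 v=4: → [0,11); WM=6
i=6 t=11 v=2: → [11,16); WM=11
i=7 t=12 v=8: → [11,17); WM=12
i=8 t=8 v=1: DROP (t<12-3); WM=12
i=9 t=13 v=4: → [11,18); WM=13
i=10 t=15 v=1: → [11,20); WM=15
i=11 t=16 v=2: → [11,21); WM=16
i=12 t=13 v=5: → [11,21); WM=16
i=13 t=19 v=7: → [11,24); WM=19
i=14 t=17 v=3: → [11,24); WM=19
i=15 t=18 v=6: → [11,24); WM=19
i=16 t=20 v=7: → [11,25); WM=20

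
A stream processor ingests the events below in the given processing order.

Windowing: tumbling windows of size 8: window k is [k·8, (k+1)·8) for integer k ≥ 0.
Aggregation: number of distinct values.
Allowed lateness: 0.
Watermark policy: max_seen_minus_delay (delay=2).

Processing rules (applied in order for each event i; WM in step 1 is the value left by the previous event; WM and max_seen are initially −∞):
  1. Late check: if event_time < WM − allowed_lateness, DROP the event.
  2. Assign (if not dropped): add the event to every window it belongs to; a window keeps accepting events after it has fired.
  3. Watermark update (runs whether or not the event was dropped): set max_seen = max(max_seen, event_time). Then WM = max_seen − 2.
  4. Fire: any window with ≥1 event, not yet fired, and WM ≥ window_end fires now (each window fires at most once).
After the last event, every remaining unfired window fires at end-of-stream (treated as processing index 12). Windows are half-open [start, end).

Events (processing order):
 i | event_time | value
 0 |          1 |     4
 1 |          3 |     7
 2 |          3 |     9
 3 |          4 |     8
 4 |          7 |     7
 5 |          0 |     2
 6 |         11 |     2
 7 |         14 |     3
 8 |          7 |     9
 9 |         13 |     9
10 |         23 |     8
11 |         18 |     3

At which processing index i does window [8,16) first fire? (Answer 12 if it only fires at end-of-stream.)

i=0 t=1 v=4: → [0,8); WM=-1
i=1 t=3 v=7: → [0,8); WM=1
i=2 t=3 v=9: → [0,8); WM=1
i=3 t=4 v=8: → [0,8); WM=2
i=4 t=7 v=7: → [0,8); WM=5
i=5 t=0 v=2: DROP (t<5-0); WM=5
i=6 t=11 v=2: → [8,16); WM=9; [0,8) fires=4
i=7 t=14 v=3: → [8,16); WM=12
i=8 t=7 v=9: DROP (t<12-0); WM=12
i=9 t=13 v=9: → [8,16); WM=12
i=10 t=23 v=8: → [16,24); WM=21; [8,16) fires=3
i=11 t=18 v=3: DROP (t<21-0); WM=21

10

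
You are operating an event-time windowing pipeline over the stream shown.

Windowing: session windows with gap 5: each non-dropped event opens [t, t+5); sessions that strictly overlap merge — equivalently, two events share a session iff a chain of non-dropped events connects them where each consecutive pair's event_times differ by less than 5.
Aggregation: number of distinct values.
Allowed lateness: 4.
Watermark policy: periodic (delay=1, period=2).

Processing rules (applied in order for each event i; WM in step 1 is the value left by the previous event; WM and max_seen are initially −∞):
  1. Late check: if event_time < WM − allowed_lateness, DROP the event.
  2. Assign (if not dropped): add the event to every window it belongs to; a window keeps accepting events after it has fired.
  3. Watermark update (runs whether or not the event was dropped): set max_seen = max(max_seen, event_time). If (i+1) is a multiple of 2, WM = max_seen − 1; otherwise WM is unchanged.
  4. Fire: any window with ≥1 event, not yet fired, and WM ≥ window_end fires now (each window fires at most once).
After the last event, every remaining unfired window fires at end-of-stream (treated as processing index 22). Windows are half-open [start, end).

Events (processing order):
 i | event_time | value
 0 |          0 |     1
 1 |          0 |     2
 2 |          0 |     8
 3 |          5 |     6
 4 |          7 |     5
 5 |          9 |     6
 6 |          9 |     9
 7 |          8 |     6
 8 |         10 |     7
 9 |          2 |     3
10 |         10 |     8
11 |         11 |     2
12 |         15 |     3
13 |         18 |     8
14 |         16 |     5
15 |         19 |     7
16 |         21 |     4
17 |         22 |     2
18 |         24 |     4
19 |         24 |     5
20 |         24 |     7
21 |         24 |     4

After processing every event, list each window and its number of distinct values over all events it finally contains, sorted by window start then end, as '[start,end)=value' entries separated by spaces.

i=0 t=0 v=1: → [0,5); WM=−∞
i=1 t=0 v=2: → [0,5); WM=-1
i=2 t=0 v=8: → [0,5); WM=-1
i=3 t=5 v=6: → [5,10); WM=4
i=4 t=7 v=5: → [5,12); WM=4
i=5 t=9 v=6: → [5,14); WM=8
i=6 t=9 v=9: → [5,14); WM=8
i=7 t=8 v=6: → [5,14); WM=8
i=8 t=10 v=7: → [5,15); WM=8
i=9 t=2 v=3: DROP (t<8-4); WM=9
i=10 t=10 v=8: → [5,15); WM=9
i=11 t=11 v=2: → [5,16); WM=10
i=12 t=15 v=3: → [5,20); WM=10
i=13 t=18 v=8: → [5,23); WM=17
i=14 t=16 v=5: → [5,23); WM=17
i=15 t=19 v=7: → [5,24); WM=18
i=16 t=21 v=4: → [5,26); WM=18
i=17 t=22 v=2: → [5,27); WM=21
i=18 t=24 v=4: → [5,29); WM=21
i=19 t=24 v=5: → [5,29); WM=23
i=20 t=24 v=7: → [5,29); WM=23
i=21 t=24 v=4: → [5,29); WM=23

[0,5)=3 [5,29)=8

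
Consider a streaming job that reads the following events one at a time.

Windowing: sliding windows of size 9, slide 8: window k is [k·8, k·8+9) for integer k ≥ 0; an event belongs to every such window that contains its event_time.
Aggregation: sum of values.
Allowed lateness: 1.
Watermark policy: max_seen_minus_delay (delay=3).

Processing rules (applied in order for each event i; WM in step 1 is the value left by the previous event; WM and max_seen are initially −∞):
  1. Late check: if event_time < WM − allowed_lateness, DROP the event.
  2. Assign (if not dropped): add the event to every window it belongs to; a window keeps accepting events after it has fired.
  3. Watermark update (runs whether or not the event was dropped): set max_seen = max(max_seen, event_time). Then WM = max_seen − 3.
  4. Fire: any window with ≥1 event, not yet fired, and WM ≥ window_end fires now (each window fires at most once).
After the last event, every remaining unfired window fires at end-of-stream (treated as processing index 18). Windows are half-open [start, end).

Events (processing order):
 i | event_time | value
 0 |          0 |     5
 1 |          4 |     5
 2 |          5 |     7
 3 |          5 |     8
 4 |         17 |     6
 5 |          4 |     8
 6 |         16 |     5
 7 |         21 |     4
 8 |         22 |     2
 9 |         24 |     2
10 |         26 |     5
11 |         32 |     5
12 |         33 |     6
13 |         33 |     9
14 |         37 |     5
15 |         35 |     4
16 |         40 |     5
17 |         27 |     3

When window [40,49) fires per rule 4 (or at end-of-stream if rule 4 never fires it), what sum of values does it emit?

5

i=0 t=0 v=5: → [0,9); WM=-3
i=1 t=4 v=5: → [0,9); WM=1
i=2 t=5 v=7: → [0,9); WM=2
i=3 t=5 v=8: → [0,9); WM=2
i=4 t=17 v=6: → [16,25); WM=14; [0,9) fires=25
i=5 t=4 v=8: DROP (t<14-1); WM=14
i=6 t=16 v=5: → [16,25),[8,17); WM=14
i=7 t=21 v=4: → [16,25); WM=18; [8,17) fires=5
i=8 t=22 v=2: → [16,25); WM=19
i=9 t=24 v=2: → [24,33),[16,25); WM=21
i=10 t=26 v=5: → [24,33); WM=23
i=11 t=32 v=5: → [32,41),[24,33); WM=29; [16,25) fires=19
i=12 t=33 v=6: → [32,41); WM=30
i=13 t=33 v=9: → [32,41); WM=30
i=14 t=37 v=5: → [32,41); WM=34; [24,33) fires=12
i=15 t=35 v=4: → [32,41); WM=34
i=16 t=40 v=5: → [40,49),[32,41); WM=37
i=17 t=27 v=3: DROP (t<37-1); WM=37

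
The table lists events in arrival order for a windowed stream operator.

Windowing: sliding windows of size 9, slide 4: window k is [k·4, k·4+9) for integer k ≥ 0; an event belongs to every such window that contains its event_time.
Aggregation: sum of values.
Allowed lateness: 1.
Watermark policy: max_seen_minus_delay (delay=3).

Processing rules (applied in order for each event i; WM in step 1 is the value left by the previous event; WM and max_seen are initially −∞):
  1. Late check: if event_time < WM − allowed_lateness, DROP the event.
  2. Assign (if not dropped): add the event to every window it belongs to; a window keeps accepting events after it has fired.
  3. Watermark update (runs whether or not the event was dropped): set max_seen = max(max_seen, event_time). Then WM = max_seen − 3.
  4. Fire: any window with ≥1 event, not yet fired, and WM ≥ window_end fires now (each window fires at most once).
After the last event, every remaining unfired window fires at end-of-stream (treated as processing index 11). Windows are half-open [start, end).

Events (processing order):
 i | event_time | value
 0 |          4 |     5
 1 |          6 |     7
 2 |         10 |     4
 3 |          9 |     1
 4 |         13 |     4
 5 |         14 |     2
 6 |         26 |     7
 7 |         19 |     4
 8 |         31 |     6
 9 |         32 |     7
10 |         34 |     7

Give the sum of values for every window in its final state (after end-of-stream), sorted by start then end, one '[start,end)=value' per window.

i=0 t=4 v=5: → [4,13),[0,9); WM=1
i=1 t=6 v=7: → [4,13),[0,9); WM=3
i=2 t=10 v=4: → [8,17),[4,13); WM=7
i=3 t=9 v=1: → [8,17),[4,13); WM=7
i=4 t=13 v=4: → [12,21),[8,17); WM=10; [0,9) fires=12
i=5 t=14 v=2: → [12,21),[8,17); WM=11
i=6 t=26 v=7: → [24,33),[20,29); WM=23; [4,13) fires=17 [8,17) fires=11 [12,21) fires=6
i=7 t=19 v=4: DROP (t<23-1); WM=23
i=8 t=31 v=6: → [28,37),[24,33); WM=28
i=9 t=32 v=7: → [32,41),[28,37),[24,33); WM=29; [20,29) fires=7
i=10 t=34 v=7: → [32,41),[28,37); WM=31

[0,9)=12 [4,13)=17 [8,17)=11 [12,21)=6 [20,29)=7 [24,33)=20 [28,37)=20 [32,41)=14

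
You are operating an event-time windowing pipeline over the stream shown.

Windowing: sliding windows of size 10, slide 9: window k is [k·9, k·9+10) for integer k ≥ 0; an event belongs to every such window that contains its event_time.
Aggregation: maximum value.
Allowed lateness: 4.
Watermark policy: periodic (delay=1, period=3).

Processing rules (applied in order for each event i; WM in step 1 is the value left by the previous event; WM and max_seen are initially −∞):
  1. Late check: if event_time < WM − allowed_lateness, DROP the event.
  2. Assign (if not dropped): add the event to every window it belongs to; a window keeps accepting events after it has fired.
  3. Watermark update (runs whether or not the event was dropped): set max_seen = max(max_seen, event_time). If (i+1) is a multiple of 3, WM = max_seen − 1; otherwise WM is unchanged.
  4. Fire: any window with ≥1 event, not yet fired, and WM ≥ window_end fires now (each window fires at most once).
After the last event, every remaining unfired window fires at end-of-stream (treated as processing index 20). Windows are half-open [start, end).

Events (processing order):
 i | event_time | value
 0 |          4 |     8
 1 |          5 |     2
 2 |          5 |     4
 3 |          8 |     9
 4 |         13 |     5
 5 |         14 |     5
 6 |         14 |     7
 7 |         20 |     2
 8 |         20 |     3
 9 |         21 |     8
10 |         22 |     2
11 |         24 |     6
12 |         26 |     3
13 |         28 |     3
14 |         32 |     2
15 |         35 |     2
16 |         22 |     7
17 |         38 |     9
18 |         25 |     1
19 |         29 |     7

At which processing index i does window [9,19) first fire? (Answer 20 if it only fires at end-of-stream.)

8

i=0 t=4 v=8: → [0,10); WM=−∞
i=1 t=5 v=2: → [0,10); WM=−∞
i=2 t=5 v=4: → [0,10); WM=4
i=3 t=8 v=9: → [0,10); WM=4
i=4 t=13 v=5: → [9,19); WM=4
i=5 t=14 v=5: → [9,19); WM=13; [0,10) fires=9
i=6 t=14 v=7: → [9,19); WM=13
i=7 t=20 v=2: → [18,28); WM=13
i=8 t=20 v=3: → [18,28); WM=19; [9,19) fires=7
i=9 t=21 v=8: → [18,28); WM=19
i=10 t=22 v=2: → [18,28); WM=19
i=11 t=24 v=6: → [18,28); WM=23
i=12 t=26 v=3: → [18,28); WM=23
i=13 t=28 v=3: → [27,37); WM=23
i=14 t=32 v=2: → [27,37); WM=31; [18,28) fires=8
i=15 t=35 v=2: → [27,37); WM=31
i=16 t=22 v=7: DROP (t<31-4); WM=31
i=17 t=38 v=9: → [36,46); WM=37; [27,37) fires=3
i=18 t=25 v=1: DROP (t<37-4); WM=37
i=19 t=29 v=7: DROP (t<37-4); WM=37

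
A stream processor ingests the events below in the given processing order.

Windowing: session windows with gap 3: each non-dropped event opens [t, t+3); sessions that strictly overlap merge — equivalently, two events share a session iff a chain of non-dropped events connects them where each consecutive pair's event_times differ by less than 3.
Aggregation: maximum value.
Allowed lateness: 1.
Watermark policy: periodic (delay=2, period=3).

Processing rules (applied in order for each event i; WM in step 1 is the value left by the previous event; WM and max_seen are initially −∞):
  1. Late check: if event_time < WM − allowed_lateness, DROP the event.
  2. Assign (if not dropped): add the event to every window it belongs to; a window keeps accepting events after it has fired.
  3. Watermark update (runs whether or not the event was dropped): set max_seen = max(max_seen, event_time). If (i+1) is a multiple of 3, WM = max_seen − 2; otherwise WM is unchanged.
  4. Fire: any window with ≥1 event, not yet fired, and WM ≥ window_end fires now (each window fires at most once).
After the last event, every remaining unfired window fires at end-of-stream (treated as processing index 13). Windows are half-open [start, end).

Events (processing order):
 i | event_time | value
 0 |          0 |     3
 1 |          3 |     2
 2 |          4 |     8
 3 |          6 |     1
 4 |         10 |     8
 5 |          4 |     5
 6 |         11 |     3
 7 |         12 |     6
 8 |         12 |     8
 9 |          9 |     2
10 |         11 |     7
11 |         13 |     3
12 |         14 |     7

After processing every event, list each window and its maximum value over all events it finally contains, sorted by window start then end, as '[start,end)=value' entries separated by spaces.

i=0 t=0 v=3: → [0,3); WM=−∞
i=1 t=3 v=2: → [3,6); WM=−∞
i=2 t=4 v=8: → [3,7); WM=2
i=3 t=6 v=1: → [3,9); WM=2
i=4 t=10 v=8: → [10,13); WM=2
i=5 t=4 v=5: → [3,9); WM=8
i=6 t=11 v=3: → [10,14); WM=8
i=7 t=12 v=6: → [10,15); WM=8
i=8 t=12 v=8: → [10,15); WM=10
i=9 t=9 v=2: → [9,15); WM=10
i=10 t=11 v=7: → [9,15); WM=10
i=11 t=13 v=3: → [9,16); WM=11
i=12 t=14 v=7: → [9,17); WM=11

[0,3)=3 [3,9)=8 [9,17)=8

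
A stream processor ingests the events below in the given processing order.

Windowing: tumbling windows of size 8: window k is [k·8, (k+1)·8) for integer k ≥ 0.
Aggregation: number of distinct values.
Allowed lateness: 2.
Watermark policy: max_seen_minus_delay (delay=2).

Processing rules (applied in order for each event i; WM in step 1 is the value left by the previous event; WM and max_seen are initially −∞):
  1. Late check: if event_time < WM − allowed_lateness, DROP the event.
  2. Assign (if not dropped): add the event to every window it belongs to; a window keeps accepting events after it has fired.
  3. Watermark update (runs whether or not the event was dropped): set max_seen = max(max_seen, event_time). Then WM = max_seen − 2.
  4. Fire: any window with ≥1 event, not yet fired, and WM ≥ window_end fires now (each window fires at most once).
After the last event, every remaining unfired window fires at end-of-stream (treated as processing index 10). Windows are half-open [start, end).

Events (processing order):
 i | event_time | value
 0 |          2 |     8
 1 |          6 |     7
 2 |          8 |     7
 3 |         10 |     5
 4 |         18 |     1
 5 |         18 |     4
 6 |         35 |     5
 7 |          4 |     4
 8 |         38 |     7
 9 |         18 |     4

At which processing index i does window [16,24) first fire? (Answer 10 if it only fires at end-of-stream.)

i=0 t=2 v=8: → [0,8); WM=0
i=1 t=6 v=7: → [0,8); WM=4
i=2 t=8 v=7: → [8,16); WM=6
i=3 t=10 v=5: → [8,16); WM=8; [0,8) fires=2
i=4 t=18 v=1: → [16,24); WM=16; [8,16) fires=2
i=5 t=18 v=4: → [16,24); WM=16
i=6 t=35 v=5: → [32,40); WM=33; [16,24) fires=2
i=7 t=4 v=4: DROP (t<33-2); WM=33
i=8 t=38 v=7: → [32,40); WM=36
i=9 t=18 v=4: DROP (t<36-2); WM=36

6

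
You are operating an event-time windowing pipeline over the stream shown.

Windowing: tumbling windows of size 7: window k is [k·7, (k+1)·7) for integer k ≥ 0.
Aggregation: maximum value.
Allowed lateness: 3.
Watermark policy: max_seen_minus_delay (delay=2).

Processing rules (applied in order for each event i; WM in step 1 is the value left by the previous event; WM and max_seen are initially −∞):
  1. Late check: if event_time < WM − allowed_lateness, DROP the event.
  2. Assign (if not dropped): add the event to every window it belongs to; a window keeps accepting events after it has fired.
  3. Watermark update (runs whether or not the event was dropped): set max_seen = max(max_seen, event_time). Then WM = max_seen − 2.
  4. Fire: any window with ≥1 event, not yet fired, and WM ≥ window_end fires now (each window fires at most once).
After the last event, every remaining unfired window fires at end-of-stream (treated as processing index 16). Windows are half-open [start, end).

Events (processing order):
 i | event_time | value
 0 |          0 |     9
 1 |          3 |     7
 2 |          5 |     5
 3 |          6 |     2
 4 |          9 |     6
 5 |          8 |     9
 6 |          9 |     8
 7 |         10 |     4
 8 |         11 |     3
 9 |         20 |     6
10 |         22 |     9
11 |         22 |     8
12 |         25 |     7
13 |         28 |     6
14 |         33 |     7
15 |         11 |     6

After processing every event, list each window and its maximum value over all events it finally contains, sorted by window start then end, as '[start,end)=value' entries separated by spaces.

i=0 t=0 v=9: → [0,7); WM=-2
i=1 t=3 v=7: → [0,7); WM=1
i=2 t=5 v=5: → [0,7); WM=3
i=3 t=6 v=2: → [0,7); WM=4
i=4 t=9 v=6: → [7,14); WM=7; [0,7) fires=9
i=5 t=8 v=9: → [7,14); WM=7
i=6 t=9 v=8: → [7,14); WM=7
i=7 t=10 v=4: → [7,14); WM=8
i=8 t=11 v=3: → [7,14); WM=9
i=9 t=20 v=6: → [14,21); WM=18; [7,14) fires=9
i=10 t=22 v=9: → [21,28); WM=20
i=11 t=22 v=8: → [21,28); WM=20
i=12 t=25 v=7: → [21,28); WM=23; [14,21) fires=6
i=13 t=28 v=6: → [28,35); WM=26
i=14 t=33 v=7: → [28,35); WM=31; [21,28) fires=9
i=15 t=11 v=6: DROP (t<31-3); WM=31

[0,7)=9 [7,14)=9 [14,21)=6 [21,28)=9 [28,35)=7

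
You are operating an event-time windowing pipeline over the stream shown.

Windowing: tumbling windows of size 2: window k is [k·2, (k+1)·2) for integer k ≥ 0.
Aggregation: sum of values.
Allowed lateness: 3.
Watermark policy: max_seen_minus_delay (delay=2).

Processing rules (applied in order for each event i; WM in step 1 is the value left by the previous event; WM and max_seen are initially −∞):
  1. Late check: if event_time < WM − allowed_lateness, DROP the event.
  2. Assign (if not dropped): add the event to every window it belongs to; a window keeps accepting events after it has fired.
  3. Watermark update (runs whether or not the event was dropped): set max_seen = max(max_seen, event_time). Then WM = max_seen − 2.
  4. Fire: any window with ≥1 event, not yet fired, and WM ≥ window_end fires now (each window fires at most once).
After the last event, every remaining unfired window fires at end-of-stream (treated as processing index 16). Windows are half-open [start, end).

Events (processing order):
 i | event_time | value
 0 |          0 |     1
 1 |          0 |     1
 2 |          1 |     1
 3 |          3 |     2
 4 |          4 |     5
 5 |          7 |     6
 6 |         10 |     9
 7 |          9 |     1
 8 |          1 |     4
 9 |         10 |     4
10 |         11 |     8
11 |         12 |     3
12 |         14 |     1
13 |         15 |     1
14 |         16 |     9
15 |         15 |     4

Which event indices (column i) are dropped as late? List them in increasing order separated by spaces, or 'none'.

8

i=0 t=0 v=1: → [0,2); WM=-2
i=1 t=0 v=1: → [0,2); WM=-2
i=2 t=1 v=1: → [0,2); WM=-1
i=3 t=3 v=2: → [2,4); WM=1
i=4 t=4 v=5: → [4,6); WM=2; [0,2) fires=3
i=5 t=7 v=6: → [6,8); WM=5; [2,4) fires=2
i=6 t=10 v=9: → [10,12); WM=8; [4,6) fires=5 [6,8) fires=6
i=7 t=9 v=1: → [8,10); WM=8
i=8 t=1 v=4: DROP (t<8-3); WM=8
i=9 t=10 v=4: → [10,12); WM=8
i=10 t=11 v=8: → [10,12); WM=9
i=11 t=12 v=3: → [12,14); WM=10; [8,10) fires=1
i=12 t=14 v=1: → [14,16); WM=12; [10,12) fires=21
i=13 t=15 v=1: → [14,16); WM=13
i=14 t=16 v=9: → [16,18); WM=14; [12,14) fires=3
i=15 t=15 v=4: → [14,16); WM=14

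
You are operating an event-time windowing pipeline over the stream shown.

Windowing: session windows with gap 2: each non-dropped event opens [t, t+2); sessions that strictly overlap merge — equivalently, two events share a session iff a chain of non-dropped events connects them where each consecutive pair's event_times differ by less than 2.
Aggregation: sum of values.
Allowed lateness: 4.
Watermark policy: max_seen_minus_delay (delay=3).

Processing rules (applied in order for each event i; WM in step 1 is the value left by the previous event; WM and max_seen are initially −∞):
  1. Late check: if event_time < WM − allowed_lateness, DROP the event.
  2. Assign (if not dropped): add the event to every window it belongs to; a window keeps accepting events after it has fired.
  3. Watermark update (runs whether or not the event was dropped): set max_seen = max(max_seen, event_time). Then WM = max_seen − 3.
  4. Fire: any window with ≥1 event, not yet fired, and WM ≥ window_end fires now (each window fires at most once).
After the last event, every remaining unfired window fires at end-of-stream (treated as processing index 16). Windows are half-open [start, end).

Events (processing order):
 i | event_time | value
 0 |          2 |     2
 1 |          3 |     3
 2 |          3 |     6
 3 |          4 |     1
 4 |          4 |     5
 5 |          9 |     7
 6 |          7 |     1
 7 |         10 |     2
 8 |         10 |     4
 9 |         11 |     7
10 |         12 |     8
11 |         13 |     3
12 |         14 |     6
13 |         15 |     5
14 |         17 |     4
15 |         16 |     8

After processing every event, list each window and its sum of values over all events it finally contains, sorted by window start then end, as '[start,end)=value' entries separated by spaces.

i=0 t=2 v=2: → [2,4); WM=-1
i=1 t=3 v=3: → [2,5); WM=0
i=2 t=3 v=6: → [2,5); WM=0
i=3 t=4 v=1: → [2,6); WM=1
i=4 t=4 v=5: → [2,6); WM=1
i=5 t=9 v=7: → [9,11); WM=6
i=6 t=7 v=1: → [7,9); WM=6
i=7 t=10 v=2: → [9,12); WM=7
i=8 t=10 v=4: → [9,12); WM=7
i=9 t=11 v=7: → [9,13); WM=8
i=10 t=12 v=8: → [9,14); WM=9
i=11 t=13 v=3: → [9,15); WM=10
i=12 t=14 v=6: → [9,16); WM=11
i=13 t=15 v=5: → [9,17); WM=12
i=14 t=17 v=4: → [17,19); WM=14
i=15 t=16 v=8: → [9,19); WM=14

[2,6)=17 [7,9)=1 [9,19)=54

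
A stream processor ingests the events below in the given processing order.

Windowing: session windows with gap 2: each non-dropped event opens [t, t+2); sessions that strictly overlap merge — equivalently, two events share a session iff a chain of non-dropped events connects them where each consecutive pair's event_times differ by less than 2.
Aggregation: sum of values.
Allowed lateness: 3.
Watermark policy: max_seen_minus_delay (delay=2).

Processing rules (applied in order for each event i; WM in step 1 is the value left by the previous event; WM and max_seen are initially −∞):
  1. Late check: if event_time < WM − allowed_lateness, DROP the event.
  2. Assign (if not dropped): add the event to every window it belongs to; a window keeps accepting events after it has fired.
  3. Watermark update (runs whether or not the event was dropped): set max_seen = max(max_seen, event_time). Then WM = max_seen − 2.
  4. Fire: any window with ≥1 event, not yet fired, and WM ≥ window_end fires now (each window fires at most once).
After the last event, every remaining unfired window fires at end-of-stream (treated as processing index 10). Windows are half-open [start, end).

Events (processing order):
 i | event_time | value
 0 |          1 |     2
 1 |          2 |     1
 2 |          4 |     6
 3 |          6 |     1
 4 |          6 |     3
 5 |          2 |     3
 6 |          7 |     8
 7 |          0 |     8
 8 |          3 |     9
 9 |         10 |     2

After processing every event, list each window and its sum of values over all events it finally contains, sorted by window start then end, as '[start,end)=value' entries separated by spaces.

[1,6)=21 [6,9)=12 [10,12)=2

i=0 t=1 v=2: → [1,3); WM=-1
i=1 t=2 v=1: → [1,4); WM=0
i=2 t=4 v=6: → [4,6); WM=2
i=3 t=6 v=1: → [6,8); WM=4
i=4 t=6 v=3: → [6,8); WM=4
i=5 t=2 v=3: → [1,4); WM=4
i=6 t=7 v=8: → [6,9); WM=5
i=7 t=0 v=8: DROP (t<5-3); WM=5
i=8 t=3 v=9: → [1,6); WM=5
i=9 t=10 v=2: → [10,12); WM=8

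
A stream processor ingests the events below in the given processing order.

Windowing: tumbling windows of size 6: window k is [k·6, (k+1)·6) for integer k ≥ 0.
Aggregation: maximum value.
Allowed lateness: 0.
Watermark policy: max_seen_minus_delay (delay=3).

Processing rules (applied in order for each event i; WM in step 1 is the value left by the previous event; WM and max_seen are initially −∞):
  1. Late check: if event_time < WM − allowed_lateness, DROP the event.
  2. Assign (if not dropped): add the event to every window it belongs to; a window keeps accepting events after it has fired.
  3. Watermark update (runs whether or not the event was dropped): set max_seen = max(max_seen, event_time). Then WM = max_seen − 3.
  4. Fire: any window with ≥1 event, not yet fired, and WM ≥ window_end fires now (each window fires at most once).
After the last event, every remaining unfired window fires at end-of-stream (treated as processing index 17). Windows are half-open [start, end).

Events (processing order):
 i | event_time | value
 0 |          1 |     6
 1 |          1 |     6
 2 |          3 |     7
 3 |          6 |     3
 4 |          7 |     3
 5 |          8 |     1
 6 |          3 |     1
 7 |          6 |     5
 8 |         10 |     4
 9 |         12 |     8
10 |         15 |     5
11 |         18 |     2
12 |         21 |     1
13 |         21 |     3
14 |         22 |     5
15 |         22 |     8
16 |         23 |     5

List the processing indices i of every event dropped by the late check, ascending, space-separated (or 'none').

i=0 t=1 v=6: → [0,6); WM=-2
i=1 t=1 v=6: → [0,6); WM=-2
i=2 t=3 v=7: → [0,6); WM=0
i=3 t=6 v=3: → [6,12); WM=3
i=4 t=7 v=3: → [6,12); WM=4
i=5 t=8 v=1: → [6,12); WM=5
i=6 t=3 v=1: DROP (t<5-0); WM=5
i=7 t=6 v=5: → [6,12); WM=5
i=8 t=10 v=4: → [6,12); WM=7; [0,6) fires=7
i=9 t=12 v=8: → [12,18); WM=9
i=10 t=15 v=5: → [12,18); WM=12; [6,12) fires=5
i=11 t=18 v=2: → [18,24); WM=15
i=12 t=21 v=1: → [18,24); WM=18; [12,18) fires=8
i=13 t=21 v=3: → [18,24); WM=18
i=14 t=22 v=5: → [18,24); WM=19
i=15 t=22 v=8: → [18,24); WM=19
i=16 t=23 v=5: → [18,24); WM=20

6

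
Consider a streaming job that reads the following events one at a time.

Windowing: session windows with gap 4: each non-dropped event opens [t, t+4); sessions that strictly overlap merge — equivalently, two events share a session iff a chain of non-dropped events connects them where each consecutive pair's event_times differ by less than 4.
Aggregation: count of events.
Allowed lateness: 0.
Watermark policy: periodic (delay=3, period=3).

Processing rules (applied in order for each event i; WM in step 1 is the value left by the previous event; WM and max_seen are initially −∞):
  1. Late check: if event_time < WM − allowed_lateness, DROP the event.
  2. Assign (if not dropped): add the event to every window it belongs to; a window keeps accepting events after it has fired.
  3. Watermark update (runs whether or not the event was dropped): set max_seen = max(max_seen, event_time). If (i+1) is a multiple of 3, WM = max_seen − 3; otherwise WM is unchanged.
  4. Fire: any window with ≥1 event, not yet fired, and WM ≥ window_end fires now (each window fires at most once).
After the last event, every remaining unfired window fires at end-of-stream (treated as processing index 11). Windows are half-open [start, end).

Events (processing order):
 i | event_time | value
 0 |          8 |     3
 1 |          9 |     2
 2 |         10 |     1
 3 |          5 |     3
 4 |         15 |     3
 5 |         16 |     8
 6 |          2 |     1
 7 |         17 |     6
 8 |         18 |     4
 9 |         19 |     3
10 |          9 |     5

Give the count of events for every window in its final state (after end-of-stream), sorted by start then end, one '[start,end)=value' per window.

i=0 t=8 v=3: → [8,12); WM=−∞
i=1 t=9 v=2: → [8,13); WM=−∞
i=2 t=10 v=1: → [8,14); WM=7
i=3 t=5 v=3: DROP (t<7-0); WM=7
i=4 t=15 v=3: → [15,19); WM=7
i=5 t=16 v=8: → [15,20); WM=13
i=6 t=2 v=1: DROP (t<13-0); WM=13
i=7 t=17 v=6: → [15,21); WM=13
i=8 t=18 v=4: → [15,22); WM=15
i=9 t=19 v=3: → [15,23); WM=15
i=10 t=9 v=5: DROP (t<15-0); WM=15

[8,14)=3 [15,23)=5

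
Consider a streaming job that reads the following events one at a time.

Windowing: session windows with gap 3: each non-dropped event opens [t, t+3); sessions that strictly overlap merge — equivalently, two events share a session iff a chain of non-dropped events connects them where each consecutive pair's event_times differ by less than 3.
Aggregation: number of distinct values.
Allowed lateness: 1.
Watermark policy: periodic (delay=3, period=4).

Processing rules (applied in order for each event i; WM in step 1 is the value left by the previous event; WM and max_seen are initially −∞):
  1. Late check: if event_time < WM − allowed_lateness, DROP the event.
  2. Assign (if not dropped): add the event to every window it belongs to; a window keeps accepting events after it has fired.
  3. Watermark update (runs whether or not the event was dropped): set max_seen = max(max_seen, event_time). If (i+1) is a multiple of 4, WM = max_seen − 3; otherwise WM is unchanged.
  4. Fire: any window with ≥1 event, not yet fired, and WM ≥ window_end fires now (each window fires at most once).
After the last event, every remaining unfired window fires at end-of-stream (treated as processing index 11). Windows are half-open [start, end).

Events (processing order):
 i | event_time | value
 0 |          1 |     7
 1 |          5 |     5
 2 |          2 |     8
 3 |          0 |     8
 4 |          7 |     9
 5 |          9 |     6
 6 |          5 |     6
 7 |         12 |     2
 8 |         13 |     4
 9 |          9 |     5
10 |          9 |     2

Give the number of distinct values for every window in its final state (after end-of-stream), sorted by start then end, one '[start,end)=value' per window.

[0,5)=2 [5,12)=4 [12,16)=2

i=0 t=1 v=7: → [1,4); WM=−∞
i=1 t=5 v=5: → [5,8); WM=−∞
i=2 t=2 v=8: → [1,5); WM=−∞
i=3 t=0 v=8: → [0,5); WM=2
i=4 t=7 v=9: → [5,10); WM=2
i=5 t=9 v=6: → [5,12); WM=2
i=6 t=5 v=6: → [5,12); WM=2
i=7 t=12 v=2: → [12,15); WM=9
i=8 t=13 v=4: → [12,16); WM=9
i=9 t=9 v=5: → [5,12); WM=9
i=10 t=9 v=2: → [5,12); WM=9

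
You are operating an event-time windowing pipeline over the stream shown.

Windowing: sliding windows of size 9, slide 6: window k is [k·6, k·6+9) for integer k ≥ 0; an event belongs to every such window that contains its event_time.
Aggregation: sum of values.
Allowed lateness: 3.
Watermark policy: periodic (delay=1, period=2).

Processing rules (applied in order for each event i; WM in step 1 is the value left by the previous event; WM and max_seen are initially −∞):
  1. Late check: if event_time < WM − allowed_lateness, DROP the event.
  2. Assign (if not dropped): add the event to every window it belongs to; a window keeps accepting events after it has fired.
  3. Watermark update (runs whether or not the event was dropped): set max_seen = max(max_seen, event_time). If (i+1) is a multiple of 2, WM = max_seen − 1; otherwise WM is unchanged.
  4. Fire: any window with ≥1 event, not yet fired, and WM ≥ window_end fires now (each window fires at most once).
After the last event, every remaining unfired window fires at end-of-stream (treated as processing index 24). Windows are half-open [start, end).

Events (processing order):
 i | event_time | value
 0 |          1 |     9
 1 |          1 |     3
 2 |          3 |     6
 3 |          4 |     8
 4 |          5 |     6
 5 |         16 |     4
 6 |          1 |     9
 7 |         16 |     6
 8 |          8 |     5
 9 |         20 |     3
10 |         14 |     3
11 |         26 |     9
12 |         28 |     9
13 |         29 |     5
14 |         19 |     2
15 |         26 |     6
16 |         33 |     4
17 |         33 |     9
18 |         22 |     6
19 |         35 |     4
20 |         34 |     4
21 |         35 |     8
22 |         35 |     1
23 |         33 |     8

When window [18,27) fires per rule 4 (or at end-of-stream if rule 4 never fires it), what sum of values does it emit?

12

i=0 t=1 v=9: → [0,9); WM=−∞
i=1 t=1 v=3: → [0,9); WM=0
i=2 t=3 v=6: → [0,9); WM=0
i=3 t=4 v=8: → [0,9); WM=3
i=4 t=5 v=6: → [0,9); WM=3
i=5 t=16 v=4: → [12,21); WM=15; [0,9) fires=32
i=6 t=1 v=9: DROP (t<15-3); WM=15
i=7 t=16 v=6: → [12,21); WM=15
i=8 t=8 v=5: DROP (t<15-3); WM=15
i=9 t=20 v=3: → [18,27),[12,21); WM=19
i=10 t=14 v=3: DROP (t<19-3); WM=19
i=11 t=26 v=9: → [24,33),[18,27); WM=25; [12,21) fires=13
i=12 t=28 v=9: → [24,33); WM=25
i=13 t=29 v=5: → [24,33); WM=28; [18,27) fires=12
i=14 t=19 v=2: DROP (t<28-3); WM=28
i=15 t=26 v=6: → [24,33),[18,27); WM=28
i=16 t=33 v=4: → [30,39); WM=28
i=17 t=33 v=9: → [30,39); WM=32
i=18 t=22 v=6: DROP (t<32-3); WM=32
i=19 t=35 v=4: → [30,39); WM=34; [24,33) fires=29
i=20 t=34 v=4: → [30,39); WM=34
i=21 t=35 v=8: → [30,39); WM=34
i=22 t=35 v=1: → [30,39); WM=34
i=23 t=33 v=8: → [30,39); WM=34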